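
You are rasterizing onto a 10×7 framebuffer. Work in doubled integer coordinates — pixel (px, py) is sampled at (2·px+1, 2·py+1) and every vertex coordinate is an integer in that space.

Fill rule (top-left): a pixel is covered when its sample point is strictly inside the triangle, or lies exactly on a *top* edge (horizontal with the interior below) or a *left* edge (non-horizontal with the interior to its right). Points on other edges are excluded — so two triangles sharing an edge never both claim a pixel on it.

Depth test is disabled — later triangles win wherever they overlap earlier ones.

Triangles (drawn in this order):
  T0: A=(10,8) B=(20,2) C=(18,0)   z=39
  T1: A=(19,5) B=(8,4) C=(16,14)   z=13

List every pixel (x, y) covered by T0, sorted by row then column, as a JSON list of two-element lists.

T0:
  2·area = 32  (B↔C swapped to make it positive)
  edge (10, 8)→(18, 0): d=(8,-8) top-left  bias=+0
  edge (18, 0)→(20, 2): d=(2,2) right/bottom  bias=-1
  edge (20, 2)→(10, 8): d=(-10,6) right/bottom  bias=-1
    (8,0)@(17, 1): e=[0,4,28] → █  [on edge]
    (9,0)@(19, 1): e=[16,0,16] → ·  [on edge]
    (7,1)@(15, 3): e=[0,12,20] → █  [on edge]
    (9,1)@(19, 3): e=[32,4,-4] → ·
    (6,2)@(13, 5): e=[0,20,12] → █  [on edge]
    (7,2)@(15, 5): e=[16,16,0] → ·  [on edge]
    (8,2)@(17, 5): e=[32,12,-12] → ·
    (5,3)@(11, 7): e=[0,28,4] → █  [on edge]
    (6,3)@(13, 7): e=[16,24,-8] → ·
    (4,4)@(9, 9): e=[0,36,-4] → ·  [on edge]
    (5,4)@(11, 9): e=[16,32,-16] → ·
    (2,5)@(5, 11): e=[-16,48,0] → ·  [on edge]
    (3,5)@(7, 11): e=[0,44,-12] → ·  [on edge]
    (2,6)@(5, 13): e=[0,52,-20] → ·  [on edge]
  covered (5 px):
    · · · · · · · · █ ·
    · · · · · · · █ █ ·
    · · · · · · █ · · ·
    · · · · · █ · · · ·
    · · · · · · · · · ·
    · · · · · · · · · ·
    · · · · · · · · · ·
T1:
  2·area = 102  (B↔C swapped to make it positive)
  edge (19, 5)→(16, 14): d=(-3,9) right/bottom  bias=-1
  edge (16, 14)→(8, 4): d=(-8,-10) top-left  bias=+0
  edge (8, 4)→(19, 5): d=(11,1) right/bottom  bias=-1
    (4,2)@(9, 5): e=[90,2,10] → █
    (5,2)@(11, 5): e=[72,22,8] → █
    (6,2)@(13, 5): e=[54,42,6] → █
    (7,2)@(15, 5): e=[36,62,4] → █
    (8,2)@(17, 5): e=[18,82,2] → █
    (9,2)@(19, 5): e=[0,102,0] → ·  [on edge]
    (4,3)@(9, 7): e=[84,-14,32] → ·
    (5,3)@(11, 7): e=[66,6,30] → █
    (9,3)@(19, 7): e=[-6,86,22] → ·
    (5,4)@(11, 9): e=[60,-10,52] → ·
    (6,4)@(13, 9): e=[42,10,50] → █
    (9,4)@(19, 9): e=[-12,70,44] → ·
    (8,5)@(17, 11): e=[0,34,68] → ·  [on edge]
  covered (13 px):
    · · · · · · · · · ·
    · · · · · · · · · ·
    · · · · █ █ █ █ █ ·
    · · · · · █ █ █ █ ·
    · · · · · · █ █ █ ·
    · · · · · · · █ · ·
    · · · · · · · · · ·

Result: [[8,0],[7,1],[8,1],[6,2],[5,3]]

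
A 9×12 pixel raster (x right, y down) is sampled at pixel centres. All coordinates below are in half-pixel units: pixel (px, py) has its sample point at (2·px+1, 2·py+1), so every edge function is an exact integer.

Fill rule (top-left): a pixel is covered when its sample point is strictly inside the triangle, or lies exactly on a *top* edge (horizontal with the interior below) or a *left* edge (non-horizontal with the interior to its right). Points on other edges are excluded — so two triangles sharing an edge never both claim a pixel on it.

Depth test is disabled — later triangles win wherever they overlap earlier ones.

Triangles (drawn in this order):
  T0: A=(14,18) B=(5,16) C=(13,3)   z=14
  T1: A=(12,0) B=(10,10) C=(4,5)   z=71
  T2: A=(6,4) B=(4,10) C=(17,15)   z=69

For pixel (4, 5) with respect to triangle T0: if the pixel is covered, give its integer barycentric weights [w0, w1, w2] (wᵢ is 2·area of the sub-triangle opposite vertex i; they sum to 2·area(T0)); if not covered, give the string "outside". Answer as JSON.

T0:
  2·area = 133
  edge (14, 18)→(5, 16): d=(-9,-2) top-left  bias=+0
  edge (5, 16)→(13, 3): d=(8,-13) top-left  bias=+0
  edge (13, 3)→(14, 18): d=(1,15) right/bottom  bias=-1
    (6,1)@(13, 3): e=[133,0,0] → ·  [on edge]
    (6,2)@(13, 5): e=[115,16,2] → #
    (7,2)@(15, 5): e=[119,42,-28] → ·
    (5,3)@(11, 7): e=[93,6,34] → #
    (7,3)@(15, 7): e=[101,58,-26] → ·
    (5,4)@(11, 9): e=[75,22,36] → #
    (7,4)@(15, 9): e=[83,74,-24] → ·
    (4,5)@(9, 11): e=[53,12,68] → #
    (7,5)@(15, 11): e=[65,90,-22] → ·
    (3,6)@(7, 13): e=[31,2,100] → #
    (7,6)@(15, 13): e=[47,106,-20] → ·
    (3,7)@(7, 15): e=[13,18,102] → #
  covered (18 px):
    · · · · · · · · ·
    · · · · · · · · ·
    · · · · · · # · ·
    · · · · · # # · ·
    · · · · · # # · ·
    · · · · # # # · ·
    · · · # # # # · ·
    · · · # # # # · ·
    · · · · · # # · ·
    · · · · · · · · ·
    · · · · · · · · ·
    · · · · · · · · ·
T1:
  2·area = 70
  edge (12, 0)→(10, 10): d=(-2,10) right/bottom  bias=-1
  edge (10, 10)→(4, 5): d=(-6,-5) top-left  bias=+0
  edge (4, 5)→(12, 0): d=(8,-5) top-left  bias=+0
    (5,0)@(11, 1): e=[8,59,3] → #
    (6,0)@(13, 1): e=[-12,69,13] → ·
    (4,1)@(9, 3): e=[24,37,9] → #
    (6,1)@(13, 3): e=[-16,57,29] → ·
    (2,2)@(5, 5): e=[60,5,5] → #
    (3,2)@(7, 5): e=[40,15,15] → #
    (5,2)@(11, 5): e=[0,35,35] → ·  [on edge]
    (2,3)@(5, 7): e=[56,-7,21] → ·
    (3,3)@(7, 7): e=[36,3,31] → #
    (5,3)@(11, 7): e=[-4,23,51] → ·
    (3,4)@(7, 9): e=[32,-9,47] → ·
    (4,4)@(9, 9): e=[12,1,57] → #
    (4,7)@(9, 15): e=[0,-35,105] → ·  [on edge]
  covered (9 px):
    · · · · · # · · ·
    · · · · # # · · ·
    · · # # # · · · ·
    · · · # # · · · ·
    · · · · # · · · ·
    · · · · · · · · ·
    · · · · · · · · ·
    · · · · · · · · ·
    · · · · · · · · ·
    · · · · · · · · ·
    · · · · · · · · ·
    · · · · · · · · ·
T2:
  2·area = 88  (B↔C swapped to make it positive)
  edge (6, 4)→(17, 15): d=(11,11) right/bottom  bias=-1
  edge (17, 15)→(4, 10): d=(-13,-5) top-left  bias=+0
  edge (4, 10)→(6, 4): d=(2,-6) top-left  bias=+0
    (1,0)@(3, 1): e=[0,112,-24] → ·  [on edge]
    (3,0)@(7, 1): e=[-44,132,0] → ·  [on edge]
    (2,1)@(5, 3): e=[0,96,-8] → ·  [on edge]
    (3,2)@(7, 5): e=[0,80,8] → ·  [on edge]
    (2,3)@(5, 7): e=[44,44,0] → #  [on edge]
    (3,3)@(7, 7): e=[22,54,12] → #
    (4,3)@(9, 7): e=[0,64,24] → ·  [on edge]
    (2,4)@(5, 9): e=[66,18,4] → #
    (4,4)@(9, 9): e=[22,38,28] → #
    (5,4)@(11, 9): e=[0,48,40] → ·  [on edge]
    (2,5)@(5, 11): e=[88,-8,8] → ·
    (3,5)@(7, 11): e=[66,2,20] → #
    (6,5)@(13, 11): e=[0,32,56] → ·  [on edge]
    (1,6)@(3, 13): e=[132,-44,0] → ·  [on edge]
    (7,6)@(15, 13): e=[0,16,72] → ·  [on edge]
    (8,7)@(17, 15): e=[0,0,88] → ·  [on edge]
    (0,9)@(1, 19): e=[220,-132,0] → ·  [on edge]
  covered (9 px):
    · · · · · · · · ·
    · · · · · · · · ·
    · · · · · · · · ·
    · · # # · · · · ·
    · · # # # · · · ·
    · · · # # # · · ·
    · · · · · · # · ·
    · · · · · · · · ·
    · · · · · · · · ·
    · · · · · · · · ·
    · · · · · · · · ·
    · · · · · · · · ·

Final: [12,68,53]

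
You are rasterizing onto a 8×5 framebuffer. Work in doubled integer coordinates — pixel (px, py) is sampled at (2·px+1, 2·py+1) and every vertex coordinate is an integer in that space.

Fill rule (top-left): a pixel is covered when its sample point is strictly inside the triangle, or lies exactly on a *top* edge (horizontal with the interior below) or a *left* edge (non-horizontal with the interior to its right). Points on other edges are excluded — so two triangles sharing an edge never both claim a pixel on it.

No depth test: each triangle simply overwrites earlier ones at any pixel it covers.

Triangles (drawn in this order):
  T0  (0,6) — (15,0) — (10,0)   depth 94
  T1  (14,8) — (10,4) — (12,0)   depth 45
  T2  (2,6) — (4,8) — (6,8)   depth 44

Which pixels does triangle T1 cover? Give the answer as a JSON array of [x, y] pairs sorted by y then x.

T0:
  2·area = 30  (B↔C swapped to make it positive)
  edge (0, 6)→(10, 0): d=(10,-6) top-left  bias=+0
  edge (10, 0)→(15, 0): d=(5,0) top-left  bias=+0
  edge (15, 0)→(0, 6): d=(-15,6) right/bottom  bias=-1
    (4,0)@(9, 1): e=[4,5,21] → X
    (5,0)@(11, 1): e=[16,5,9] → X
    (6,0)@(13, 1): e=[28,5,-3] → .
    (2,1)@(5, 3): e=[0,15,15] → X  [on edge]
    (3,1)@(7, 3): e=[12,15,3] → X
    (4,1)@(9, 3): e=[24,15,-9] → .
    (5,1)@(11, 3): e=[36,15,-21] → .
    (2,2)@(5, 5): e=[20,25,-15] → .
    (3,2)@(7, 5): e=[32,25,-27] → .
  covered (4 px):
    . . . . X X . .
    . . X X . . . .
    . . . . . . . .
    . . . . . . . .
    . . . . . . . .
T1:
  2·area = 24
  edge (14, 8)→(10, 4): d=(-4,-4) top-left  bias=+0
  edge (10, 4)→(12, 0): d=(2,-4) top-left  bias=+0
  edge (12, 0)→(14, 8): d=(2,8) right/bottom  bias=-1
    (3,0)@(7, 1): e=[0,-18,42] → .  [on edge]
    (4,1)@(9, 3): e=[0,-6,30] → .  [on edge]
    (5,1)@(11, 3): e=[8,2,14] → X
    (6,1)@(13, 3): e=[16,10,-2] → .
    (5,2)@(11, 5): e=[0,6,18] → X  [on edge]
    (6,2)@(13, 5): e=[8,14,2] → X
    (7,2)@(15, 5): e=[16,22,-14] → .
    (5,3)@(11, 7): e=[-8,10,22] → .
    (6,3)@(13, 7): e=[0,18,6] → X  [on edge]
    (7,3)@(15, 7): e=[8,26,-10] → .
    (6,4)@(13, 9): e=[-8,22,10] → .
    (7,4)@(15, 9): e=[0,30,-6] → .  [on edge]
  covered (4 px):
    . . . . . . . .
    . . . . . X . .
    . . . . . X X .
    . . . . . . X .
    . . . . . . . .
T2:
  2·area = 4  (B↔C swapped to make it positive)
  edge (2, 6)→(6, 8): d=(4,2) right/bottom  bias=-1
  edge (6, 8)→(4, 8): d=(-2,0) right/bottom  bias=-1
  edge (4, 8)→(2, 6): d=(-2,-2) top-left  bias=+0
    (0,2)@(1, 5): e=[-2,6,0] → .  [on edge]
    (1,3)@(3, 7): e=[2,2,0] → X  [on edge]
    (2,3)@(5, 7): e=[-2,2,4] → .
    (1,4)@(3, 9): e=[10,-2,-4] → .
    (2,4)@(5, 9): e=[6,-2,0] → .  [on edge]
  covered (1 px):
    . . . . . . . .
    . . . . . . . .
    . . . . . . . .
    . X . . . . . .
    . . . . . . . .

Answer: [[5,1],[5,2],[6,2],[6,3]]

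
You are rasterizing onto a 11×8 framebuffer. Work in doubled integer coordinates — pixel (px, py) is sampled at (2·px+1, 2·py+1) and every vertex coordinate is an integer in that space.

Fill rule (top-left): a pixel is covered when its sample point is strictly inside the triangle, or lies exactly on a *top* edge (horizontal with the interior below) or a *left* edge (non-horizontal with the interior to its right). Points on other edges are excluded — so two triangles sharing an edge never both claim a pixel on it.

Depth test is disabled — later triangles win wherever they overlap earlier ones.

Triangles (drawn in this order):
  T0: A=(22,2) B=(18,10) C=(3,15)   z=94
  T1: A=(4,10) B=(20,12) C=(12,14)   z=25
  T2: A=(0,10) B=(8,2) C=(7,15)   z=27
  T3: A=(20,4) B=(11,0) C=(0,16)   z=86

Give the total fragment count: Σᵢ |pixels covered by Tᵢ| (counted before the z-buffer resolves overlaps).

T0:
  2·area = 100
  edge (22, 2)→(18, 10): d=(-4,8) right/bottom  bias=-1
  edge (18, 10)→(3, 15): d=(-15,5) right/bottom  bias=-1
  edge (3, 15)→(22, 2): d=(19,-13) top-left  bias=+0
    (10,1)@(21, 3): e=[4,90,6] → X
    (9,2)@(19, 5): e=[12,70,18] → X
    (10,2)@(21, 5): e=[-4,60,44] → .
    (7,3)@(15, 7): e=[36,60,4] → X
    (8,3)@(17, 7): e=[20,50,30] → X
    (10,3)@(21, 7): e=[-12,30,82] → .
    (6,4)@(13, 9): e=[44,40,16] → X
    (9,4)@(19, 9): e=[-4,10,94] → .
    (10,4)@(21, 9): e=[-20,0,120] → .  [on edge]
    (4,5)@(9, 11): e=[68,30,2] → X
    (5,5)@(11, 11): e=[52,20,28] → X
    (7,5)@(15, 11): e=[20,0,80] → .  [on edge]
    (4,6)@(9, 13): e=[60,0,40] → .  [on edge]
    (1,7)@(3, 15): e=[100,0,0] → .  [on edge]
  covered (12 px):
    . . . . . . . . . . .
    . . . . . . . . . . X
    . . . . . . . . . X .
    . . . . . . . X X X .
    . . . . . . X X X . .
    . . . . X X X . . . .
    . . . X . . . . . . .
    . . . . . . . . . . .
T1:
  2·area = 48
  edge (4, 10)→(20, 12): d=(16,2) right/bottom  bias=-1
  edge (20, 12)→(12, 14): d=(-8,2) right/bottom  bias=-1
  edge (12, 14)→(4, 10): d=(-8,-4) top-left  bias=+0
    (3,5)@(7, 11): e=[10,34,4] → X
    (4,5)@(9, 11): e=[6,30,12] → X
    (5,5)@(11, 11): e=[2,26,20] → X
    (6,5)@(13, 11): e=[-2,22,28] → .
    (3,6)@(7, 13): e=[42,18,-12] → .
    (4,6)@(9, 13): e=[38,14,-4] → .
    (5,6)@(11, 13): e=[34,10,4] → X
    (6,6)@(13, 13): e=[30,6,12] → X
    (7,6)@(15, 13): e=[26,2,20] → X
    (8,6)@(17, 13): e=[22,-2,28] → .
    (5,7)@(11, 15): e=[66,-6,-12] → .
    (6,7)@(13, 15): e=[62,-10,-4] → .
  covered (6 px):
    . . . . . . . . . . .
    . . . . . . . . . . .
    . . . . . . . . . . .
    . . . . . . . . . . .
    . . . . . . . . . . .
    . . . X X X . . . . .
    . . . . . X X X . . .
    . . . . . . . . . . .
T2:
  2·area = 96
  edge (0, 10)→(8, 2): d=(8,-8) top-left  bias=+0
  edge (8, 2)→(7, 15): d=(-1,13) right/bottom  bias=-1
  edge (7, 15)→(0, 10): d=(-7,-5) top-left  bias=+0
    (4,0)@(9, 1): e=[0,-12,108] → .  [on edge]
    (3,1)@(7, 3): e=[0,12,84] → X  [on edge]
    (4,1)@(9, 3): e=[16,-14,94] → .
    (2,2)@(5, 5): e=[0,36,60] → X  [on edge]
    (4,2)@(9, 5): e=[32,-16,80] → .
    (1,3)@(3, 7): e=[0,60,36] → X  [on edge]
    (4,3)@(9, 7): e=[48,-18,66] → .
    (0,4)@(1, 9): e=[0,84,12] → X  [on edge]
    (4,4)@(9, 9): e=[64,-20,52] → .
    (0,5)@(1, 11): e=[16,82,-2] → .
    (1,5)@(3, 11): e=[32,56,8] → X
    (4,5)@(9, 11): e=[80,-22,38] → .
    (3,7)@(7, 15): e=[96,0,0] → .  [on edge]
  covered (15 px):
    . . . . . . . . . . .
    . . . X . . . . . . .
    . . X X . . . . . . .
    . X X X . . . . . . .
    X X X X . . . . . . .
    . X X X . . . . . . .
    . . X X . . . . . . .
    . . . . . . . . . . .
T3:
  2·area = 188  (B↔C swapped to make it positive)
  edge (20, 4)→(0, 16): d=(-20,12) right/bottom  bias=-1
  edge (0, 16)→(11, 0): d=(11,-16) top-left  bias=+0
  edge (11, 0)→(20, 4): d=(9,4) right/bottom  bias=-1
    (5,0)@(11, 1): e=[168,11,9] → X
    (6,0)@(13, 1): e=[144,43,1] → X
    (7,0)@(15, 1): e=[120,75,-7] → .
    (4,1)@(9, 3): e=[152,1,35] → X
    (7,1)@(15, 3): e=[80,97,11] → X
    (8,1)@(17, 3): e=[56,129,3] → X
    (9,1)@(19, 3): e=[32,161,-5] → .
    (4,2)@(9, 5): e=[112,23,53] → X
    (9,2)@(19, 5): e=[-8,183,13] → .
    (3,3)@(7, 7): e=[96,13,79] → X
    (7,3)@(15, 7): e=[0,141,47] → .  [on edge]
    (8,3)@(17, 7): e=[-24,173,39] → .
    (2,6)@(5, 13): e=[0,47,141] → .  [on edge]
  covered (24 px):
    . . . . . X X . . . .
    . . . . X X X X X . .
    . . . . X X X X X . .
    . . . X X X X . . . .
    . . X X X X . . . . .
    . . X X . . . . . . .
    . X . . . . . . . . .
    X . . . . . . . . . .

Answer: 57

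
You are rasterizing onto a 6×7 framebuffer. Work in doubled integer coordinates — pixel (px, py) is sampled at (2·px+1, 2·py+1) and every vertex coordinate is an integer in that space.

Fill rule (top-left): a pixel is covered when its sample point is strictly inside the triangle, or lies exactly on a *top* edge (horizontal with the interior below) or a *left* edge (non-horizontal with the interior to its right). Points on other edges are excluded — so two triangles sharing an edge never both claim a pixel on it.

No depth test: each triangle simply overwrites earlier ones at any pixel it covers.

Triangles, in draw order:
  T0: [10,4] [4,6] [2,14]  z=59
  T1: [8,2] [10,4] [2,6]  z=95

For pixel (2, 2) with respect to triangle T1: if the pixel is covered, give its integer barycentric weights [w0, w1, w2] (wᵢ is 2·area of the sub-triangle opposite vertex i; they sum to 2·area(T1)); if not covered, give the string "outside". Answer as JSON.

T0:
  2·area = 44  (B↔C swapped to make it positive)
  edge (10, 4)→(2, 14): d=(-8,10) right/bottom  bias=-1
  edge (2, 14)→(4, 6): d=(2,-8) top-left  bias=+0
  edge (4, 6)→(10, 4): d=(6,-2) top-left  bias=+0
    (3,2)@(7, 5): e=[22,22,0] → #  [on edge]
    (4,2)@(9, 5): e=[2,38,4] → #
    (5,2)@(11, 5): e=[-18,54,8] → ·
    (0,3)@(1, 7): e=[66,-22,0] → ·  [on edge]
    (2,3)@(5, 7): e=[26,10,8] → #
    (4,3)@(9, 7): e=[-14,42,16] → ·
    (2,4)@(5, 9): e=[10,14,20] → #
    (3,4)@(7, 9): e=[-10,30,24] → ·
    (1,5)@(3, 11): e=[14,2,28] → #
    (2,5)@(5, 11): e=[-6,18,32] → ·
    (1,6)@(3, 13): e=[-2,6,40] → ·
  covered (6 px):
    · · · · · ·
    · · · · · ·
    · · · # # ·
    · · # # · ·
    · · # · · ·
    · # · · · ·
    · · · · · ·
T1:
  2·area = 20
  edge (8, 2)→(10, 4): d=(2,2) right/bottom  bias=-1
  edge (10, 4)→(2, 6): d=(-8,2) right/bottom  bias=-1
  edge (2, 6)→(8, 2): d=(6,-4) top-left  bias=+0
    (3,0)@(7, 1): e=[0,30,-10] → ·  [on edge]
    (3,1)@(7, 3): e=[4,14,2] → #
    (4,1)@(9, 3): e=[0,10,10] → ·  [on edge]
    (2,2)@(5, 5): e=[12,2,6] → #
    (3,2)@(7, 5): e=[8,-2,14] → ·
    (5,2)@(11, 5): e=[0,-10,30] → ·  [on edge]
    (2,3)@(5, 7): e=[16,-14,18] → ·
  covered (2 px):
    · · · · · ·
    · · · # · ·
    · · # · · ·
    · · · · · ·
    · · · · · ·
    · · · · · ·
    · · · · · ·

Result: [2,6,12]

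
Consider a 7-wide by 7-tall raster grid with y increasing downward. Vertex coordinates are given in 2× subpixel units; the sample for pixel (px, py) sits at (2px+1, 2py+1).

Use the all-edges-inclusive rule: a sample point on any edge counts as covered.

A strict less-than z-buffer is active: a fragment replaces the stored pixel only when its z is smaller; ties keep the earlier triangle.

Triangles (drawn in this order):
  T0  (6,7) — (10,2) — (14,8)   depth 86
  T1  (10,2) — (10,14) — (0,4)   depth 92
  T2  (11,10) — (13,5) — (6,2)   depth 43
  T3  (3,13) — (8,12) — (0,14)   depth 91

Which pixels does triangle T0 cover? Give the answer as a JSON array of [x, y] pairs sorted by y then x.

T0:
  2·area = 44
  edge (6, 7)→(10, 2): d=(4,-5) inclusive
  edge (10, 2)→(14, 8): d=(4,6) inclusive
  edge (14, 8)→(6, 7): d=(-8,-1) inclusive
    (4,2)@(9, 5): e=[7,18,19] → #
    (5,2)@(11, 5): e=[17,6,21] → #
    (6,2)@(13, 5): e=[27,-6,23] → ·
    (3,3)@(7, 7): e=[5,38,1] → #
    (6,3)@(13, 7): e=[35,2,7] → #
    (3,4)@(7, 9): e=[13,46,-15] → ·
    (4,4)@(9, 9): e=[23,34,-13] → ·
    (5,4)@(11, 9): e=[33,22,-11] → ·
    (6,4)@(13, 9): e=[43,10,-9] → ·
  covered (6 px):
    · · · · · · ·
    · · · · · · ·
    · · · · # # ·
    · · · # # # #
    · · · · · · ·
    · · · · · · ·
    · · · · · · ·
T1:
  2·area = 120
  edge (10, 2)→(10, 14): d=(0,12) inclusive
  edge (10, 14)→(0, 4): d=(-10,-10) inclusive
  edge (0, 4)→(10, 2): d=(10,-2) inclusive
    (2,1)@(5, 3): e=[60,60,0] → #  [on edge]
    (3,1)@(7, 3): e=[36,80,4] → #
    (4,1)@(9, 3): e=[12,100,8] → #
    (5,1)@(11, 3): e=[-12,120,12] → ·
    (0,2)@(1, 5): e=[108,0,12] → #  [on edge]
    (1,2)@(3, 5): e=[84,20,16] → #
    (5,2)@(11, 5): e=[-12,100,32] → ·
    (0,3)@(1, 7): e=[108,-20,32] → ·
    (1,3)@(3, 7): e=[84,0,36] → #  [on edge]
    (5,3)@(11, 7): e=[-12,80,52] → ·
    (1,4)@(3, 9): e=[84,-20,56] → ·
    (2,4)@(5, 9): e=[60,0,60] → #  [on edge]
    (3,5)@(7, 11): e=[36,0,84] → #  [on edge]
    (4,6)@(9, 13): e=[12,0,108] → #  [on edge]
  covered (18 px):
    · · · · · · ·
    · · # # # · ·
    # # # # # · ·
    · # # # # · ·
    · · # # # · ·
    · · · # # · ·
    · · · · # · ·
T2:
  2·area = 41  (B↔C swapped to make it positive)
  edge (11, 10)→(6, 2): d=(-5,-8) inclusive
  edge (6, 2)→(13, 5): d=(7,3) inclusive
  edge (13, 5)→(11, 10): d=(-2,5) inclusive
    (3,1)@(7, 3): e=[3,4,34] → #
    (4,1)@(9, 3): e=[19,-2,24] → ·
    (3,2)@(7, 5): e=[-7,18,30] → ·
    (4,2)@(9, 5): e=[9,12,20] → #
    (5,2)@(11, 5): e=[25,6,10] → #
    (6,2)@(13, 5): e=[41,0,0] → #  [on edge]
    (4,3)@(9, 7): e=[-1,26,16] → ·
    (5,3)@(11, 7): e=[15,20,6] → #
    (6,3)@(13, 7): e=[31,14,-4] → ·
    (5,4)@(11, 9): e=[5,34,2] → #
    (6,4)@(13, 9): e=[21,28,-8] → ·
    (5,5)@(11, 11): e=[-5,48,-2] → ·
  covered (6 px):
    · · · · · · ·
    · · · # · · ·
    · · · · # # #
    · · · · · # ·
    · · · · · # ·
    · · · · · · ·
    · · · · · · ·
T3:
  2·area = 2
  edge (3, 13)→(8, 12): d=(5,-1) inclusive
  edge (8, 12)→(0, 14): d=(-8,2) inclusive
  edge (0, 14)→(3, 13): d=(3,-1) inclusive
    (4,5)@(9, 11): e=[-4,6,0] → ·  [on edge]
    (6,5)@(13, 11): e=[0,-2,4] → ·  [on edge]
    (1,6)@(3, 13): e=[0,2,0] → #  [on edge]
    (2,6)@(5, 13): e=[2,-2,2] → ·
  covered (1 px):
    · · · · · · ·
    · · · · · · ·
    · · · · · · ·
    · · · · · · ·
    · · · · · · ·
    · · · · · · ·
    · # · · · · ·

Result: [[4,2],[5,2],[3,3],[4,3],[5,3],[6,3]]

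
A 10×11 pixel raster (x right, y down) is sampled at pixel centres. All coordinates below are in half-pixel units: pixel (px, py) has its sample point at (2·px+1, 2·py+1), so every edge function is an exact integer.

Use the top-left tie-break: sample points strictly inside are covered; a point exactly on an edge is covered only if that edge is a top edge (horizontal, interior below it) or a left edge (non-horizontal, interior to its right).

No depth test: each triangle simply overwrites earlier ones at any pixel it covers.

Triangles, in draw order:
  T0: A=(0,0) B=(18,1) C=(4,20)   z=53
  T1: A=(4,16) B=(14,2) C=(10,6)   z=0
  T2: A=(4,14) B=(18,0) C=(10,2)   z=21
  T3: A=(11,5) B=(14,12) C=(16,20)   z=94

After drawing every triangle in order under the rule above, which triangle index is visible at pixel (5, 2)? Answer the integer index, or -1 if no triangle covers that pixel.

T0:
  2·area = 356
  edge (0, 0)→(18, 1): d=(18,1) right/bottom  bias=-1
  edge (18, 1)→(4, 20): d=(-14,19) right/bottom  bias=-1
  edge (4, 20)→(0, 0): d=(-4,-20) top-left  bias=+0
    (0,0)@(1, 1): e=[17,323,16] → X
    (1,0)@(3, 1): e=[15,285,56] → X
    (2,0)@(5, 1): e=[13,247,96] → X
    (3,0)@(7, 1): e=[11,209,136] → X
    (4,0)@(9, 1): e=[9,171,176] → X
    (5,0)@(11, 1): e=[7,133,216] → X
    (6,0)@(13, 1): e=[5,95,256] → X
    (7,0)@(15, 1): e=[3,57,296] → X
    (8,0)@(17, 1): e=[1,19,336] → X
    (9,0)@(19, 1): e=[-1,-19,376] → .
    (0,1)@(1, 3): e=[53,295,8] → X
    (8,1)@(17, 3): e=[37,-9,328] → .
    (0,2)@(1, 5): e=[89,267,0] → X  [on edge]
    (1,7)@(3, 15): e=[267,89,0] → X  [on edge]
  covered (48 px):
    X X X X X X X X X .
    X X X X X X X X . .
    X X X X X X X X . .
    . X X X X X X . . .
    . X X X X X . . . .
    . X X X X . . . . .
    . X X X X . . . . .
    . X X X . . . . . .
    . . X . . . . . . .
    . . . . . . . . . .
    . . . . . . . . . .
T1:
  2·area = 16  (B↔C swapped to make it positive)
  edge (4, 16)→(10, 6): d=(6,-10) top-left  bias=+0
  edge (10, 6)→(14, 2): d=(4,-4) top-left  bias=+0
  edge (14, 2)→(4, 16): d=(-10,14) right/bottom  bias=-1
    (6,0)@(13, 1): e=[0,-8,24] → .  [on edge]
    (7,0)@(15, 1): e=[20,0,-4] → .  [on edge]
    (6,1)@(13, 3): e=[12,0,4] → X  [on edge]
    (7,1)@(15, 3): e=[32,8,-24] → .
    (5,2)@(11, 5): e=[4,0,12] → X  [on edge]
    (6,2)@(13, 5): e=[24,8,-16] → .
    (4,3)@(9, 7): e=[-4,0,20] → .  [on edge]
    (5,3)@(11, 7): e=[16,8,-8] → .
    (3,4)@(7, 9): e=[-12,0,28] → .  [on edge]
    (4,4)@(9, 9): e=[8,8,0] → .  [on edge]
    (2,5)@(5, 11): e=[-20,0,36] → .  [on edge]
    (3,5)@(7, 11): e=[0,8,8] → X  [on edge]
    (1,6)@(3, 13): e=[-28,0,44] → .  [on edge]
    (0,7)@(1, 15): e=[-36,0,52] → .  [on edge]
    (0,10)@(1, 21): e=[0,24,-8] → .  [on edge]
  covered (3 px):
    . . . . . . . . . .
    . . . . . . X . . .
    . . . . . X . . . .
    . . . . . . . . . .
    . . . . . . . . . .
    . . . X . . . . . .
    . . . . . . . . . .
    . . . . . . . . . .
    . . . . . . . . . .
    . . . . . . . . . .
    . . . . . . . . . .
T2:
  2·area = 84  (B↔C swapped to make it positive)
  edge (4, 14)→(10, 2): d=(6,-12) top-left  bias=+0
  edge (10, 2)→(18, 0): d=(8,-2) top-left  bias=+0
  edge (18, 0)→(4, 14): d=(-14,14) right/bottom  bias=-1
    (7,0)@(15, 1): e=[54,2,28] → X
    (8,0)@(17, 1): e=[78,6,0] → .  [on edge]
    (5,1)@(11, 3): e=[18,10,56] → X
    (6,1)@(13, 3): e=[42,14,28] → X
    (7,1)@(15, 3): e=[66,18,0] → .  [on edge]
    (4,2)@(9, 5): e=[6,22,56] → X
    (6,2)@(13, 5): e=[54,30,0] → .  [on edge]
    (4,3)@(9, 7): e=[18,38,28] → X
    (5,3)@(11, 7): e=[42,42,0] → .  [on edge]
    (3,4)@(7, 9): e=[6,50,28] → X
    (4,4)@(9, 9): e=[30,54,0] → .  [on edge]
    (3,5)@(7, 11): e=[18,66,0] → .  [on edge]
    (2,6)@(5, 13): e=[6,78,0] → .  [on edge]
    (1,7)@(3, 15): e=[-6,90,0] → .  [on edge]
    (0,8)@(1, 17): e=[-18,102,0] → .  [on edge]
  covered (7 px):
    . . . . . . . X . .
    . . . . . X X . . .
    . . . . X X . . . .
    . . . . X . . . . .
    . . . X . . . . . .
    . . . . . . . . . .
    . . . . . . . . . .
    . . . . . . . . . .
    . . . . . . . . . .
    . . . . . . . . . .
    . . . . . . . . . .
T3:
  2·area = 10
  edge (11, 5)→(14, 12): d=(3,7) right/bottom  bias=-1
  edge (14, 12)→(16, 20): d=(2,8) right/bottom  bias=-1
  edge (16, 20)→(11, 5): d=(-5,-15) top-left  bias=+0
    (5,2)@(11, 5): e=[0,10,0] → .  [on edge]
    (6,5)@(13, 11): e=[4,6,0] → X  [on edge]
    (7,5)@(15, 11): e=[-10,-10,30] → .
    (6,6)@(13, 13): e=[10,10,-10] → .
    (7,8)@(15, 17): e=[8,2,0] → X  [on edge]
    (8,8)@(17, 17): e=[-6,-14,30] → .
    (7,9)@(15, 19): e=[14,6,-10] → .
    (8,9)@(17, 19): e=[0,-10,20] → .  [on edge]
  covered (2 px):
    . . . . . . . . . .
    . . . . . . . . . .
    . . . . . . . . . .
    . . . . . . . . . .
    . . . . . . . . . .
    . . . . . . X . . .
    . . . . . . . . . .
    . . . . . . . . . .
    . . . . . . . X . .
    . . . . . . . . . .
    . . . . . . . . . .

Z-buffer (winner per pixel, '.' = empty):
  0 0 0 0 0 0 0 2 0 .
  0 0 0 0 0 2 2 0 . .
  0 0 0 0 2 2 0 0 . .
  . 0 0 0 2 0 0 . . .
  . 0 0 2 0 0 . . . .
  . 0 0 1 0 . 3 . . .
  . 0 0 0 0 . . . . .
  . 0 0 0 . . . . . .
  . . 0 . . . . 3 . .
  . . . . . . . . . .
  . . . . . . . . . .

Result: 2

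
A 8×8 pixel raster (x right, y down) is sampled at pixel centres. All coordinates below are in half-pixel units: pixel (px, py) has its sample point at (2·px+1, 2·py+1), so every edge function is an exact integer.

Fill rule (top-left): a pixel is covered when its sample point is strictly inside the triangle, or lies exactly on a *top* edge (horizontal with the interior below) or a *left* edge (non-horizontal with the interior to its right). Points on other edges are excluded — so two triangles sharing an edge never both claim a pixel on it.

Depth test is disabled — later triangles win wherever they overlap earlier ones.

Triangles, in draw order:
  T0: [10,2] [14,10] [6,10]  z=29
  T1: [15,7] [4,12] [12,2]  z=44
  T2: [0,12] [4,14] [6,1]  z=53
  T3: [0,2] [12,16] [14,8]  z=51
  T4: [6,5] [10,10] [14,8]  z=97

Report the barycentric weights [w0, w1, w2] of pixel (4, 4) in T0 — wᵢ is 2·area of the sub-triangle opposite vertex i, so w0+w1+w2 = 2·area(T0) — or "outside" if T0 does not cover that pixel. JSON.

T0:
  2·area = 64
  edge (10, 2)→(14, 10): d=(4,8) right/bottom  bias=-1
  edge (14, 10)→(6, 10): d=(-8,0) right/bottom  bias=-1
  edge (6, 10)→(10, 2): d=(4,-8) top-left  bias=+0
    (4,2)@(9, 5): e=[20,40,4] → X
    (5,2)@(11, 5): e=[4,40,20] → X
    (6,2)@(13, 5): e=[-12,40,36] → .
    (4,3)@(9, 7): e=[28,24,12] → X
    (6,3)@(13, 7): e=[-4,24,44] → .
    (3,4)@(7, 9): e=[52,8,4] → X
    (6,4)@(13, 9): e=[4,8,52] → X
    (7,4)@(15, 9): e=[-12,8,68] → .
    (3,5)@(7, 11): e=[60,-8,12] → .
    (4,5)@(9, 11): e=[44,-8,28] → .
    (5,5)@(11, 11): e=[28,-8,44] → .
    (6,5)@(13, 11): e=[12,-8,60] → .
  covered (8 px):
    . . . . . . . .
    . . . . . . . .
    . . . . X X . .
    . . . . X X . .
    . . . X X X X .
    . . . . . . . .
    . . . . . . . .
    . . . . . . . .
T1:
  2·area = 70
  edge (15, 7)→(4, 12): d=(-11,5) right/bottom  bias=-1
  edge (4, 12)→(12, 2): d=(8,-10) top-left  bias=+0
  edge (12, 2)→(15, 7): d=(3,5) right/bottom  bias=-1
    (5,2)@(11, 5): e=[42,14,14] → X
    (6,2)@(13, 5): e=[32,34,4] → X
    (7,2)@(15, 5): e=[22,54,-6] → .
    (4,3)@(9, 7): e=[30,10,30] → X
    (7,3)@(15, 7): e=[0,70,0] → .  [on edge]
    (3,4)@(7, 9): e=[18,6,46] → X
    (5,4)@(11, 9): e=[-2,46,26] → .
    (6,4)@(13, 9): e=[-12,66,16] → .
    (2,5)@(5, 11): e=[6,2,62] → X
    (3,5)@(7, 11): e=[-4,22,52] → .
    (4,5)@(9, 11): e=[-14,42,42] → .
    (2,6)@(5, 13): e=[-16,18,68] → .
  covered (8 px):
    . . . . . . . .
    . . . . . . . .
    . . . . . X X .
    . . . . X X X .
    . . . X X . . .
    . . X . . . . .
    . . . . . . . .
    . . . . . . . .
T2:
  2·area = 56  (B↔C swapped to make it positive)
  edge (0, 12)→(6, 1): d=(6,-11) top-left  bias=+0
  edge (6, 1)→(4, 14): d=(-2,13) right/bottom  bias=-1
  edge (4, 14)→(0, 12): d=(-4,-2) top-left  bias=+0
    (2,1)@(5, 3): e=[1,9,46] → X
    (3,1)@(7, 3): e=[23,-17,50] → .
    (2,2)@(5, 5): e=[13,5,38] → X
    (3,2)@(7, 5): e=[35,-21,42] → .
    (1,3)@(3, 7): e=[3,27,26] → X
    (3,3)@(7, 7): e=[47,-25,34] → .
    (1,4)@(3, 9): e=[15,23,18] → X
    (2,4)@(5, 9): e=[37,-3,22] → .
    (0,5)@(1, 11): e=[5,45,6] → X
    (2,5)@(5, 11): e=[49,-7,14] → .
    (0,6)@(1, 13): e=[17,41,-2] → .
    (1,6)@(3, 13): e=[39,15,2] → X
  covered (8 px):
    . . . . . . . .
    . . X . . . . .
    . . X . . . . .
    . X X . . . . .
    . X . . . . . .
    X X . . . . . .
    . X . . . . . .
    . . . . . . . .
T3:
  2·area = 124  (B↔C swapped to make it positive)
  edge (0, 2)→(14, 8): d=(14,6) right/bottom  bias=-1
  edge (14, 8)→(12, 16): d=(-2,8) right/bottom  bias=-1
  edge (12, 16)→(0, 2): d=(-12,-14) top-left  bias=+0
    (0,1)@(1, 3): e=[8,114,2] → X
    (1,1)@(3, 3): e=[-4,98,30] → .
    (0,2)@(1, 5): e=[36,110,-22] → .
    (1,2)@(3, 5): e=[24,94,6] → X
    (2,2)@(5, 5): e=[12,78,34] → X
    (3,2)@(7, 5): e=[0,62,62] → .  [on edge]
    (1,3)@(3, 7): e=[52,90,-18] → .
    (2,3)@(5, 7): e=[40,74,10] → X
    (3,3)@(7, 7): e=[28,58,38] → X
    (4,3)@(9, 7): e=[16,42,66] → X
    (5,3)@(11, 7): e=[4,26,94] → X
    (6,3)@(13, 7): e=[-8,10,122] → .
  covered (15 px):
    . . . . . . . .
    X . . . . . . .
    . X X . . . . .
    . . X X X X . .
    . . . X X X X .
    . . . . X X X .
    . . . . . X . .
    . . . . . . . .
T4:
  2·area = 28  (B↔C swapped to make it positive)
  edge (6, 5)→(14, 8): d=(8,3) right/bottom  bias=-1
  edge (14, 8)→(10, 10): d=(-4,2) right/bottom  bias=-1
  edge (10, 10)→(6, 5): d=(-4,-5) top-left  bias=+0
    (4,3)@(9, 7): e=[7,14,7] → X
    (5,3)@(11, 7): e=[1,10,17] → X
    (6,3)@(13, 7): e=[-5,6,27] → .
    (4,4)@(9, 9): e=[23,6,-1] → .
    (5,4)@(11, 9): e=[17,2,9] → X
    (6,4)@(13, 9): e=[11,-2,19] → .
    (5,5)@(11, 11): e=[33,-6,1] → .
  covered (3 px):
    . . . . . . . .
    . . . . . . . .
    . . . . . . . .
    . . . . X X . .
    . . . . . X . .
    . . . . . . . .
    . . . . . . . .
    . . . . . . . .

Final: [8,20,36]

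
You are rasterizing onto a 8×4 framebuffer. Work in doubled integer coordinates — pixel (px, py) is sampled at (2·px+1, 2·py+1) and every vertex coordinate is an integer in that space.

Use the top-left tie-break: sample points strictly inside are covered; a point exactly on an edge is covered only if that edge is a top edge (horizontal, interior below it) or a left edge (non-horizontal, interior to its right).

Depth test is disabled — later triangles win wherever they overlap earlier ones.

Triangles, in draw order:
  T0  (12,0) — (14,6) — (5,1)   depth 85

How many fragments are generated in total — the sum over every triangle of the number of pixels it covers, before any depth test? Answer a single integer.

T0:
  2·area = 44
  edge (12, 0)→(14, 6): d=(2,6) right/bottom  bias=-1
  edge (14, 6)→(5, 1): d=(-9,-5) top-left  bias=+0
  edge (5, 1)→(12, 0): d=(7,-1) top-left  bias=+0
    (2,0)@(5, 1): e=[44,0,0] → #  [on edge]
    (3,0)@(7, 1): e=[32,10,2] → #
    (4,0)@(9, 1): e=[20,20,4] → #
    (5,0)@(11, 1): e=[8,30,6] → #
    (6,0)@(13, 1): e=[-4,40,8] → ·
    (2,1)@(5, 3): e=[48,-18,14] → ·
    (3,1)@(7, 3): e=[36,-8,16] → ·
    (4,1)@(9, 3): e=[24,2,18] → #
    (6,1)@(13, 3): e=[0,22,22] → ·  [on edge]
    (4,2)@(9, 5): e=[28,-16,32] → ·
    (5,2)@(11, 5): e=[16,-6,34] → ·
    (6,2)@(13, 5): e=[4,4,36] → #
  covered (7 px):
    · · # # # # · ·
    · · · · # # · ·
    · · · · · · # ·
    · · · · · · · ·

Answer: 7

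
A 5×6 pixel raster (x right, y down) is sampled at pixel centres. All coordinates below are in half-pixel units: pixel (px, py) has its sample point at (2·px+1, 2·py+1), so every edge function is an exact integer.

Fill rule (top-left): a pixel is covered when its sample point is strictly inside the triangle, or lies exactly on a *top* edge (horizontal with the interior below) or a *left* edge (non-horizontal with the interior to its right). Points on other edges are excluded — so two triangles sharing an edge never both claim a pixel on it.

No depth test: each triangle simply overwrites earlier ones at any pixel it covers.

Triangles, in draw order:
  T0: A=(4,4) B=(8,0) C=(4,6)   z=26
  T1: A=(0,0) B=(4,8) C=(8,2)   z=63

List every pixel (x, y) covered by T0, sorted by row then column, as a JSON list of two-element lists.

T0:
  2·area = 8
  edge (4, 4)→(8, 0): d=(4,-4) top-left  bias=+0
  edge (8, 0)→(4, 6): d=(-4,6) right/bottom  bias=-1
  edge (4, 6)→(4, 4): d=(0,-2) top-left  bias=+0
    (3,0)@(7, 1): e=[0,2,6] → █  [on edge]
    (4,0)@(9, 1): e=[8,-10,10] → ·
    (2,1)@(5, 3): e=[0,6,2] → █  [on edge]
    (3,1)@(7, 3): e=[8,-6,6] → ·
    (1,2)@(3, 5): e=[0,10,-2] → ·  [on edge]
    (2,2)@(5, 5): e=[8,-2,2] → ·
    (0,3)@(1, 7): e=[0,14,-6] → ·  [on edge]
  covered (2 px):
    · · · █ ·
    · · █ · ·
    · · · · ·
    · · · · ·
    · · · · ·
    · · · · ·
T1:
  2·area = 56  (B↔C swapped to make it positive)
  edge (0, 0)→(8, 2): d=(8,2) right/bottom  bias=-1
  edge (8, 2)→(4, 8): d=(-4,6) right/bottom  bias=-1
  edge (4, 8)→(0, 0): d=(-4,-8) top-left  bias=+0
    (0,0)@(1, 1): e=[6,46,4] → █
    (1,0)@(3, 1): e=[2,34,20] → █
    (2,0)@(5, 1): e=[-2,22,36] → ·
    (0,1)@(1, 3): e=[22,38,-4] → ·
    (1,1)@(3, 3): e=[18,26,12] → █
    (2,1)@(5, 3): e=[14,14,28] → █
    (3,1)@(7, 3): e=[10,2,44] → █
    (4,1)@(9, 3): e=[6,-10,60] → ·
    (1,2)@(3, 5): e=[34,18,4] → █
    (3,2)@(7, 5): e=[26,-6,36] → ·
    (1,3)@(3, 7): e=[50,10,-4] → ·
    (2,3)@(5, 7): e=[46,-2,12] → ·
  covered (7 px):
    █ █ · · ·
    · █ █ █ ·
    · █ █ · ·
    · · · · ·
    · · · · ·
    · · · · ·

Answer: [[3,0],[2,1]]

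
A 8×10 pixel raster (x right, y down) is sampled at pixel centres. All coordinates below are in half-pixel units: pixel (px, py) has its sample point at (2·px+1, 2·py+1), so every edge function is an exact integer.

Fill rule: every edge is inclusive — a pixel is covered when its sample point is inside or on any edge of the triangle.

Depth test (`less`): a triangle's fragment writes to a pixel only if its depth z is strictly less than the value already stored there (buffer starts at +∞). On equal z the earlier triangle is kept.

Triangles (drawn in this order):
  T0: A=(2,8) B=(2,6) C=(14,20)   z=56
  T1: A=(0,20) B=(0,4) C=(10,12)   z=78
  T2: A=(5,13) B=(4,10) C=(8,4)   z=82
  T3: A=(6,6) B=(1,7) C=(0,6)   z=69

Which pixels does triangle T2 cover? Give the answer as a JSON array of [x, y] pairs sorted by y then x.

T0:
  2·area = 24
  edge (2, 8)→(2, 6): d=(0,-2) inclusive
  edge (2, 6)→(14, 20): d=(12,14) inclusive
  edge (14, 20)→(2, 8): d=(-12,-12) inclusive
    (0,3)@(1, 7): e=[-2,26,0] → ·  [on edge]
    (1,4)@(3, 9): e=[2,22,0] → #  [on edge]
    (2,4)@(5, 9): e=[6,-6,24] → ·
    (1,5)@(3, 11): e=[2,46,-24] → ·
    (2,5)@(5, 11): e=[6,18,0] → #  [on edge]
    (3,5)@(7, 11): e=[10,-10,24] → ·
    (2,6)@(5, 13): e=[6,42,-24] → ·
    (3,6)@(7, 13): e=[10,14,0] → #  [on edge]
    (4,6)@(9, 13): e=[14,-14,24] → ·
    (3,7)@(7, 15): e=[10,38,-24] → ·
    (4,7)@(9, 15): e=[14,10,0] → #  [on edge]
    (5,7)@(11, 15): e=[18,-18,24] → ·
    (5,8)@(11, 17): e=[18,6,0] → #  [on edge]
    (6,9)@(13, 19): e=[22,2,0] → #  [on edge]
  covered (6 px):
    · · · · · · · ·
    · · · · · · · ·
    · · · · · · · ·
    · · · · · · · ·
    · # · · · · · ·
    · · # · · · · ·
    · · · # · · · ·
    · · · · # · · ·
    · · · · · # · ·
    · · · · · · # ·
T1:
  2·area = 160
  edge (0, 20)→(0, 4): d=(0,-16) inclusive
  edge (0, 4)→(10, 12): d=(10,8) inclusive
  edge (10, 12)→(0, 20): d=(-10,8) inclusive
    (0,2)@(1, 5): e=[16,2,142] → #
    (1,2)@(3, 5): e=[48,-14,126] → ·
    (0,3)@(1, 7): e=[16,22,122] → #
    (1,3)@(3, 7): e=[48,6,106] → #
    (2,3)@(5, 7): e=[80,-10,90] → ·
    (0,4)@(1, 9): e=[16,42,102] → #
    (2,4)@(5, 9): e=[80,10,70] → #
    (3,4)@(7, 9): e=[112,-6,54] → ·
    (0,5)@(1, 11): e=[16,62,82] → #
    (3,5)@(7, 11): e=[112,14,34] → #
    (4,5)@(9, 11): e=[144,-2,18] → ·
    (0,6)@(1, 13): e=[16,82,62] → #
  covered (20 px):
    · · · · · · · ·
    · · · · · · · ·
    # · · · · · · ·
    # # · · · · · ·
    # # # · · · · ·
    # # # # · · · ·
    # # # # · · · ·
    # # # · · · · ·
    # # · · · · · ·
    # · · · · · · ·
T2:
  2·area = 18
  edge (5, 13)→(4, 10): d=(-1,-3) inclusive
  edge (4, 10)→(8, 4): d=(4,-6) inclusive
  edge (8, 4)→(5, 13): d=(-3,9) inclusive
    (0,0)@(1, 1): e=[0,-54,72] → ·  [on edge]
    (4,0)@(9, 1): e=[24,-6,0] → ·  [on edge]
    (1,3)@(3, 7): e=[0,-18,36] → ·  [on edge]
    (3,3)@(7, 7): e=[12,6,0] → #  [on edge]
    (4,3)@(9, 7): e=[18,18,-18] → ·
    (2,4)@(5, 9): e=[4,2,12] → #
    (3,4)@(7, 9): e=[10,14,-6] → ·
    (2,5)@(5, 11): e=[2,10,6] → #
    (3,5)@(7, 11): e=[8,22,-12] → ·
    (2,6)@(5, 13): e=[0,18,0] → #  [on edge]
    (3,6)@(7, 13): e=[6,30,-18] → ·
    (2,7)@(5, 15): e=[-2,26,-6] → ·
    (1,9)@(3, 19): e=[-12,30,0] → ·  [on edge]
    (3,9)@(7, 19): e=[0,54,-36] → ·  [on edge]
  covered (4 px):
    · · · · · · · ·
    · · · · · · · ·
    · · · · · · · ·
    · · · # · · · ·
    · · # · · · · ·
    · · # · · · · ·
    · · # · · · · ·
    · · · · · · · ·
    · · · · · · · ·
    · · · · · · · ·
T3:
  2·area = 6
  edge (6, 6)→(1, 7): d=(-5,1) inclusive
  edge (1, 7)→(0, 6): d=(-1,-1) inclusive
  edge (0, 6)→(6, 6): d=(6,0) inclusive
    (5,2)@(11, 5): e=[0,12,-6] → ·  [on edge]
    (0,3)@(1, 7): e=[0,0,6] → #  [on edge]
    (1,3)@(3, 7): e=[-2,2,6] → ·
    (0,4)@(1, 9): e=[-10,-2,18] → ·
    (1,4)@(3, 9): e=[-12,0,18] → ·  [on edge]
    (2,5)@(5, 11): e=[-24,0,30] → ·  [on edge]
    (3,6)@(7, 13): e=[-36,0,42] → ·  [on edge]
    (4,7)@(9, 15): e=[-48,0,54] → ·  [on edge]
    (5,8)@(11, 17): e=[-60,0,66] → ·  [on edge]
    (6,9)@(13, 19): e=[-72,0,78] → ·  [on edge]
  covered (1 px):
    · · · · · · · ·
    · · · · · · · ·
    · · · · · · · ·
    # · · · · · · ·
    · · · · · · · ·
    · · · · · · · ·
    · · · · · · · ·
    · · · · · · · ·
    · · · · · · · ·
    · · · · · · · ·

Result: [[3,3],[2,4],[2,5],[2,6]]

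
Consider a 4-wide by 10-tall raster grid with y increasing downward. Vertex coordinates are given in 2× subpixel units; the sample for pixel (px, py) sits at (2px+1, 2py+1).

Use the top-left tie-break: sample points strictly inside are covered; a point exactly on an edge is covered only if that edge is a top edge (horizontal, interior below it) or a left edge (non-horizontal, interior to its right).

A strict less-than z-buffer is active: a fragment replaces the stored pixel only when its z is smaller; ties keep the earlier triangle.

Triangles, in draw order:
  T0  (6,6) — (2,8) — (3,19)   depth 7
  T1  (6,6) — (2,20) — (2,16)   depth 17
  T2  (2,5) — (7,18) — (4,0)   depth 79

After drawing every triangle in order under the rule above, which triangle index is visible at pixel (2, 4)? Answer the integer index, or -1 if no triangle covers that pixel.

T0:
  2·area = 46  (B↔C swapped to make it positive)
  edge (6, 6)→(3, 19): d=(-3,13) right/bottom  bias=-1
  edge (3, 19)→(2, 8): d=(-1,-11) top-left  bias=+0
  edge (2, 8)→(6, 6): d=(4,-2) top-left  bias=+0
    (2,3)@(5, 7): e=[10,34,2] → #
    (3,3)@(7, 7): e=[-16,56,6] → ·
    (1,4)@(3, 9): e=[30,10,6] → #
    (3,4)@(7, 9): e=[-22,54,14] → ·
    (1,5)@(3, 11): e=[24,8,14] → #
    (2,5)@(5, 11): e=[-2,30,18] → ·
    (1,6)@(3, 13): e=[18,6,22] → #
    (2,6)@(5, 13): e=[-8,28,26] → ·
    (1,7)@(3, 15): e=[12,4,30] → #
    (2,7)@(5, 15): e=[-14,26,34] → ·
    (1,8)@(3, 17): e=[6,2,38] → #
    (2,8)@(5, 17): e=[-20,24,42] → ·
    (1,9)@(3, 19): e=[0,0,46] → ·  [on edge]
  covered (7 px):
    · · · ·
    · · · ·
    · · · ·
    · · # ·
    · # # ·
    · # · ·
    · # · ·
    · # · ·
    · # · ·
    · · · ·
T1:
  2·area = 16
  edge (6, 6)→(2, 20): d=(-4,14) right/bottom  bias=-1
  edge (2, 20)→(2, 16): d=(0,-4) top-left  bias=+0
  edge (2, 16)→(6, 6): d=(4,-10) top-left  bias=+0
    (2,4)@(5, 9): e=[2,12,2] → #
    (3,4)@(7, 9): e=[-26,20,22] → ·
    (2,5)@(5, 11): e=[-6,12,10] → ·
    (1,7)@(3, 15): e=[6,4,6] → #
    (2,7)@(5, 15): e=[-22,12,26] → ·
    (1,8)@(3, 17): e=[-2,4,14] → ·
  covered (2 px):
    · · · ·
    · · · ·
    · · · ·
    · · · ·
    · · # ·
    · · · ·
    · · · ·
    · # · ·
    · · · ·
    · · · ·
T2:
  2·area = 51  (B↔C swapped to make it positive)
  edge (2, 5)→(4, 0): d=(2,-5) top-left  bias=+0
  edge (4, 0)→(7, 18): d=(3,18) right/bottom  bias=-1
  edge (7, 18)→(2, 5): d=(-5,-13) top-left  bias=+0
    (1,1)@(3, 3): e=[1,27,23] → #
    (2,1)@(5, 3): e=[11,-9,49] → ·
    (1,2)@(3, 5): e=[5,33,13] → #
    (2,2)@(5, 5): e=[15,-3,39] → ·
    (1,3)@(3, 7): e=[9,39,3] → #
    (2,3)@(5, 7): e=[19,3,29] → #
    (3,3)@(7, 7): e=[29,-33,55] → ·
    (1,4)@(3, 9): e=[13,45,-7] → ·
    (2,4)@(5, 9): e=[23,9,19] → #
    (3,4)@(7, 9): e=[33,-27,45] → ·
    (2,5)@(5, 11): e=[27,15,9] → #
    (3,5)@(7, 11): e=[37,-21,35] → ·
  covered (6 px):
    · · · ·
    · # · ·
    · # · ·
    · # # ·
    · · # ·
    · · # ·
    · · · ·
    · · · ·
    · · · ·
    · · · ·

Z-buffer (winner per pixel, '.' = empty):
  . . . .
  . 2 . .
  . 2 . .
  . 2 0 .
  . 0 0 .
  . 0 2 .
  . 0 . .
  . 0 . .
  . 0 . .
  . . . .

Answer: 0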